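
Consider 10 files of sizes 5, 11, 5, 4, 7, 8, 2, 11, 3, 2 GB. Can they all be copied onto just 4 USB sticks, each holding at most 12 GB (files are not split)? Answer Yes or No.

Total = 58 GB; ⌈58/12⌉ = 5.
At least 5 USB sticks are required, but only 4 are allowed.

No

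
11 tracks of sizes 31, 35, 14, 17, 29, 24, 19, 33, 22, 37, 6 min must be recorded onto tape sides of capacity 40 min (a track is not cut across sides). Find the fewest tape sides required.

8

Total = 37 + 35 + 33 + 31 + 29 + 24 + 22 + 19 + 17 + 14 + 6 = 267 min.
Lower bound: ⌈267/40⌉ = 7 tape sides.
A packing using 8 tape sides:
  side 1: 37 = 37
  side 2: 35 = 35
  side 3: 33 + 6 = 39
  side 4: 31 = 31
  side 5: 29 = 29
  side 6: 24 + 14 = 38
  side 7: 22 + 17 = 39
  side 8: 19 = 19
No arrangement into 7 tape sides stays within capacity, so 8 is optimal.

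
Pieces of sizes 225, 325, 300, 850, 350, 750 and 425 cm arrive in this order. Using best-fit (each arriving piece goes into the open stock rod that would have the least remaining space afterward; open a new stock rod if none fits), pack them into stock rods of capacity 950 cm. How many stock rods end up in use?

  225 → stock rod 1 (new)  [load 225/950]
  325 → stock rod 1  [load 550/950]
  300 → stock rod 1  [load 850/950]
  850 → stock rod 2 (new)  [load 850/950]
  350 → stock rod 3 (new)  [load 350/950]
  750 → stock rod 4 (new)  [load 750/950]
  425 → stock rod 3  [load 775/950]
4 stock rods opened.

4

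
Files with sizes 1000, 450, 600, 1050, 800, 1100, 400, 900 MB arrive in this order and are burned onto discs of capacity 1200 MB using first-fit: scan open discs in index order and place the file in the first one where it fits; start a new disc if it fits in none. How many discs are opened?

6

  1000 → disc 1 (new)  [load 1000/1200]
  450 → disc 2 (new)  [load 450/1200]
  600 → disc 2  [load 1050/1200]
  1050 → disc 3 (new)  [load 1050/1200]
  800 → disc 4 (new)  [load 800/1200]
  1100 → disc 5 (new)  [load 1100/1200]
  400 → disc 4  [load 1200/1200]
  900 → disc 6 (new)  [load 900/1200]
6 discs opened.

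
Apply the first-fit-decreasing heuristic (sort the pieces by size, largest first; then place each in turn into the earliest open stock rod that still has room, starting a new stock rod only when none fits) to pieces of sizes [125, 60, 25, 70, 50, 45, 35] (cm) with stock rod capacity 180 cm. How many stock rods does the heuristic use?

Sorted descending: 125, 70, 60, 50, 45, 35, 25.
  125 → stock rod 1 (new)  [load 125/180]
  70 → stock rod 2 (new)  [load 70/180]
  60 → stock rod 2  [load 130/180]
  50 → stock rod 1  [load 175/180]
  45 → stock rod 2  [load 175/180]
  35 → stock rod 3 (new)  [load 35/180]
  25 → stock rod 3  [load 60/180]
3 stock rods opened.

3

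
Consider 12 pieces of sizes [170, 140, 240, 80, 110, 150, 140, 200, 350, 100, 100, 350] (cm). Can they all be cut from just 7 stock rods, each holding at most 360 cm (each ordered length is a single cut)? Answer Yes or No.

A valid assignment using 7 stock rods:
  stock rod 1: 350 = 350
  stock rod 2: 350 = 350
  stock rod 3: 240 + 110 = 350
  stock rod 4: 200 + 150 = 350
  stock rod 5: 170 + 140 = 310
  stock rod 6: 140 + 100 + 100 = 340
  stock rod 7: 80 = 80
Every load is within 360 cm, so 7 stock rods suffice.

Yes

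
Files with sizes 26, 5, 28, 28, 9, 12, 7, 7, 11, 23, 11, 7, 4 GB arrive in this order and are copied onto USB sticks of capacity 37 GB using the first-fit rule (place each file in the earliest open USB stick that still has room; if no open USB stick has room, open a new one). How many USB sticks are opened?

  26 → USB stick 1 (new)  [load 26/37]
  5 → USB stick 1  [load 31/37]
  28 → USB stick 2 (new)  [load 28/37]
  28 → USB stick 3 (new)  [load 28/37]
  9 → USB stick 2  [load 37/37]
  12 → USB stick 4 (new)  [load 12/37]
  7 → USB stick 3  [load 35/37]
  7 → USB stick 4  [load 19/37]
  11 → USB stick 4  [load 30/37]
  23 → USB stick 5 (new)  [load 23/37]
  11 → USB stick 5  [load 34/37]
  7 → USB stick 4  [load 37/37]
  4 → USB stick 1  [load 35/37]
5 USB sticks opened.

5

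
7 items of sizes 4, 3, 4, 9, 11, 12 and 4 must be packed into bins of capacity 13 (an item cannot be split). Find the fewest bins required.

Total = 12 + 11 + 9 + 4 + 4 + 4 + 3 = 47.
Lower bound: ⌈47/13⌉ = 4 bins.
A packing using 4 bins:
  bin 1: 12 = 12
  bin 2: 11 = 11
  bin 3: 9 + 4 = 13
  bin 4: 4 + 4 + 3 = 11
This matches the lower bound, so 4 is optimal.

4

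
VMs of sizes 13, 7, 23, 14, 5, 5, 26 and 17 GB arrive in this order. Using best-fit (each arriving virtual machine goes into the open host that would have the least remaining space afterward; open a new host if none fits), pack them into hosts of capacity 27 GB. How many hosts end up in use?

  13 → host 1 (new)  [load 13/27]
  7 → host 1  [load 20/27]
  23 → host 2 (new)  [load 23/27]
  14 → host 3 (new)  [load 14/27]
  5 → host 1  [load 25/27]
  5 → host 3  [load 19/27]
  26 → host 4 (new)  [load 26/27]
  17 → host 5 (new)  [load 17/27]
5 hosts opened.

5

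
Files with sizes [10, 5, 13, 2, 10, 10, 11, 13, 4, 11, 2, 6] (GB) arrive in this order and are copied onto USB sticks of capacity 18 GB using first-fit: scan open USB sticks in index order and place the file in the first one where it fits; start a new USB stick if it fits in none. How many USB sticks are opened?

  10 → USB stick 1 (new)  [load 10/18]
  5 → USB stick 1  [load 15/18]
  13 → USB stick 2 (new)  [load 13/18]
  2 → USB stick 1  [load 17/18]
  10 → USB stick 3 (new)  [load 10/18]
  10 → USB stick 4 (new)  [load 10/18]
  11 → USB stick 5 (new)  [load 11/18]
  13 → USB stick 6 (new)  [load 13/18]
  4 → USB stick 2  [load 17/18]
  11 → USB stick 7 (new)  [load 11/18]
  2 → USB stick 3  [load 12/18]
  6 → USB stick 3  [load 18/18]
7 USB sticks opened.

7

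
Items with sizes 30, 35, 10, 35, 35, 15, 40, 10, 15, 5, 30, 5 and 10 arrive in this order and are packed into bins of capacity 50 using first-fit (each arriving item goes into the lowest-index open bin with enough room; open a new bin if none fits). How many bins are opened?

  30 → bin 1 (new)  [load 30/50]
  35 → bin 2 (new)  [load 35/50]
  10 → bin 1  [load 40/50]
  35 → bin 3 (new)  [load 35/50]
  35 → bin 4 (new)  [load 35/50]
  15 → bin 2  [load 50/50]
  40 → bin 5 (new)  [load 40/50]
  10 → bin 1  [load 50/50]
  15 → bin 3  [load 50/50]
  5 → bin 4  [load 40/50]
  30 → bin 6 (new)  [load 30/50]
  5 → bin 4  [load 45/50]
  10 → bin 5  [load 50/50]
6 bins opened.

6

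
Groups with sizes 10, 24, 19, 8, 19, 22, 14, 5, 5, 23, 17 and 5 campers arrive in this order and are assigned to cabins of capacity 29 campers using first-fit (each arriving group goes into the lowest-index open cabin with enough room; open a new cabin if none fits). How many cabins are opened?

7

  10 → cabin 1 (new)  [load 10/29]
  24 → cabin 2 (new)  [load 24/29]
  19 → cabin 1  [load 29/29]
  8 → cabin 3 (new)  [load 8/29]
  19 → cabin 3  [load 27/29]
  22 → cabin 4 (new)  [load 22/29]
  14 → cabin 5 (new)  [load 14/29]
  5 → cabin 2  [load 29/29]
  5 → cabin 4  [load 27/29]
  23 → cabin 6 (new)  [load 23/29]
  17 → cabin 7 (new)  [load 17/29]
  5 → cabin 5  [load 19/29]
7 cabins opened.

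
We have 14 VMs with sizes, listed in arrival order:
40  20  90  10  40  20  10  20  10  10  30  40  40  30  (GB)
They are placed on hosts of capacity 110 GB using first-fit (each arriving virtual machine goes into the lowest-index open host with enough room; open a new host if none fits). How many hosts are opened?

  40 → host 1 (new)  [load 40/110]
  20 → host 1  [load 60/110]
  90 → host 2 (new)  [load 90/110]
  10 → host 1  [load 70/110]
  40 → host 1  [load 110/110]
  20 → host 2  [load 110/110]
  10 → host 3 (new)  [load 10/110]
  20 → host 3  [load 30/110]
  10 → host 3  [load 40/110]
  10 → host 3  [load 50/110]
  30 → host 3  [load 80/110]
  40 → host 4 (new)  [load 40/110]
  40 → host 4  [load 80/110]
  30 → host 3  [load 110/110]
4 hosts opened.

4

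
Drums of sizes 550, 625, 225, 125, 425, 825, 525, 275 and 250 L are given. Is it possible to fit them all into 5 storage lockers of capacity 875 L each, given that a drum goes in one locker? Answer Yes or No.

Yes

A valid assignment using 5 storage lockers:
  locker 1: 825 = 825
  locker 2: 625 + 250 = 875
  locker 3: 550 + 275 = 825
  locker 4: 525 + 225 + 125 = 875
  locker 5: 425 = 425
Every load is within 875 L, so 5 storage lockers suffice.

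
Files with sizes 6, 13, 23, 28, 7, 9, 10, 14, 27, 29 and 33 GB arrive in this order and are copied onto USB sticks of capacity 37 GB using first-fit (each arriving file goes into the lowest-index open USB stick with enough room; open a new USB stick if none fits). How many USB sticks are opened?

7

  6 → USB stick 1 (new)  [load 6/37]
  13 → USB stick 1  [load 19/37]
  23 → USB stick 2 (new)  [load 23/37]
  28 → USB stick 3 (new)  [load 28/37]
  7 → USB stick 1  [load 26/37]
  9 → USB stick 1  [load 35/37]
  10 → USB stick 2  [load 33/37]
  14 → USB stick 4 (new)  [load 14/37]
  27 → USB stick 5 (new)  [load 27/37]
  29 → USB stick 6 (new)  [load 29/37]
  33 → USB stick 7 (new)  [load 33/37]
7 USB sticks opened.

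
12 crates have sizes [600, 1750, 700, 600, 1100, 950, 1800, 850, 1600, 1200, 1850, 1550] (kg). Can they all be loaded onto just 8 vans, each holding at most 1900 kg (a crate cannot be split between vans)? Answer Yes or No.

No

Total = 14550 kg; ⌈14550/1900⌉ = 8.
The bound of 8 does not rule out 8, but exhaustive search shows no assignment into 8 vans of capacity 1900 kg exists — the minimum is 9.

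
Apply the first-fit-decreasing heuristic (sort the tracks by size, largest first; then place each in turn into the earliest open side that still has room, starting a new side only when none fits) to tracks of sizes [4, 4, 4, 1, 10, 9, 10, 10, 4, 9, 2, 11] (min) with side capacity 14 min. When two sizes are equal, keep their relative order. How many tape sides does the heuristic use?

Sorted descending: 11, 10, 10, 10, 9, 9, 4, 4, 4, 4, 2, 1.
  11 → side 1 (new)  [load 11/14]
  10 → side 2 (new)  [load 10/14]
  10 → side 3 (new)  [load 10/14]
  10 → side 4 (new)  [load 10/14]
  9 → side 5 (new)  [load 9/14]
  9 → side 6 (new)  [load 9/14]
  4 → side 2  [load 14/14]
  4 → side 3  [load 14/14]
  4 → side 4  [load 14/14]
  4 → side 5  [load 13/14]
  2 → side 1  [load 13/14]
  1 → side 1  [load 14/14]
6 tape sides opened.

6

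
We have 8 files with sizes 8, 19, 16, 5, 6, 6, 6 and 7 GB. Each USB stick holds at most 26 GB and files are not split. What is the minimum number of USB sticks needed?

Total = 19 + 16 + 8 + 7 + 6 + 6 + 6 + 5 = 73 GB.
Lower bound: ⌈73/26⌉ = 3 USB sticks.
A packing using 3 USB sticks:
  USB stick 1: 19 + 7 = 26
  USB stick 2: 16 + 8 = 24
  USB stick 3: 6 + 6 + 6 + 5 = 23
This matches the lower bound, so 3 is optimal.

3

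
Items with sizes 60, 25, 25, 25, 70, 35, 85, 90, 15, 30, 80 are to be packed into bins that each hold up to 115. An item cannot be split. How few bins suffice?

5

Total = 90 + 85 + 80 + 70 + 60 + 35 + 30 + 25 + 25 + 25 + 15 = 540.
Lower bound: ⌈540/115⌉ = 5 bins.
A packing using 5 bins:
  bin 1: 90 + 25 = 115
  bin 2: 85 + 30 = 115
  bin 3: 80 + 35 = 115
  bin 4: 70 + 25 + 15 = 110
  bin 5: 60 + 25 = 85
This matches the lower bound, so 5 is optimal.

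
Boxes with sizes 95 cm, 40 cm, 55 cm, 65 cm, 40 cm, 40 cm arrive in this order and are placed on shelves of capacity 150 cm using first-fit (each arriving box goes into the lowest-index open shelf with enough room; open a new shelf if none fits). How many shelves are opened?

3

  95 → shelf 1 (new)  [load 95/150]
  40 → shelf 1  [load 135/150]
  55 → shelf 2 (new)  [load 55/150]
  65 → shelf 2  [load 120/150]
  40 → shelf 3 (new)  [load 40/150]
  40 → shelf 3  [load 80/150]
3 shelves opened.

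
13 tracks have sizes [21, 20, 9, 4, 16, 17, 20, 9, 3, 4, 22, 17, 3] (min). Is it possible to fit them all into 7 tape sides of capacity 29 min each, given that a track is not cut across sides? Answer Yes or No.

A valid assignment using 7 tape sides:
  side 1: 22 + 4 + 3 = 29
  side 2: 21 + 4 + 3 = 28
  side 3: 20 + 9 = 29
  side 4: 20 + 9 = 29
  side 5: 17 = 17
  side 6: 17 = 17
  side 7: 16 = 16
Every load is within 29 min, so 7 tape sides suffice.

Yes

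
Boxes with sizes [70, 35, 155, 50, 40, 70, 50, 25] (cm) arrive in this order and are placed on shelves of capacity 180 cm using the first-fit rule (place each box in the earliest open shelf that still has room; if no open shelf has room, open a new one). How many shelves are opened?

  70 → shelf 1 (new)  [load 70/180]
  35 → shelf 1  [load 105/180]
  155 → shelf 2 (new)  [load 155/180]
  50 → shelf 1  [load 155/180]
  40 → shelf 3 (new)  [load 40/180]
  70 → shelf 3  [load 110/180]
  50 → shelf 3  [load 160/180]
  25 → shelf 1  [load 180/180]
3 shelves opened.

3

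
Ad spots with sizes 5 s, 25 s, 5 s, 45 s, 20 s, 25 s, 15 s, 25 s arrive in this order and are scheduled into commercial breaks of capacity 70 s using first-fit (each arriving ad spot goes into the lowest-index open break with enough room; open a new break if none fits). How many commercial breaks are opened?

  5 → break 1 (new)  [load 5/70]
  25 → break 1  [load 30/70]
  5 → break 1  [load 35/70]
  45 → break 2 (new)  [load 45/70]
  20 → break 1  [load 55/70]
  25 → break 2  [load 70/70]
  15 → break 1  [load 70/70]
  25 → break 3 (new)  [load 25/70]
3 commercial breaks opened.

3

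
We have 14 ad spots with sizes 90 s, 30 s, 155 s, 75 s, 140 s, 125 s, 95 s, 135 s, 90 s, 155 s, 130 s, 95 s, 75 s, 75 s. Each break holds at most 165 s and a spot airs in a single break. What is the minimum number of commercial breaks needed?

Total = 155 + 155 + 140 + 135 + 130 + 125 + 95 + 95 + 90 + 90 + 75 + 75 + 75 + 30 = 1465 s.
Lower bound: ⌈1465/165⌉ = 9 commercial breaks.
Also, 10 ad spots each exceed 165/2 s, and no two of those can share a break, so at least 10 commercial breaks are needed.
A packing using 11 commercial breaks:
  break 1: 155 = 155
  break 2: 155 = 155
  break 3: 140 = 140
  break 4: 135 + 30 = 165
  break 5: 130 = 130
  break 6: 125 = 125
  break 7: 95 = 95
  break 8: 95 = 95
  break 9: 90 + 75 = 165
  break 10: 90 + 75 = 165
  break 11: 75 = 75
No arrangement into 10 commercial breaks stays within capacity, so 11 is optimal.

11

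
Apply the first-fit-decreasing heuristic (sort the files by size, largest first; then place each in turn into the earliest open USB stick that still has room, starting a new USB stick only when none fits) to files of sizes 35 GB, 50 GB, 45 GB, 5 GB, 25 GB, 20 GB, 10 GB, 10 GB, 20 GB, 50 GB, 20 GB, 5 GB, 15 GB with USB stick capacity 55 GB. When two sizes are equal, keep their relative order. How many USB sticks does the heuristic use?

Sorted descending: 50, 50, 45, 35, 25, 20, 20, 20, 15, 10, 10, 5, 5.
  50 → USB stick 1 (new)  [load 50/55]
  50 → USB stick 2 (new)  [load 50/55]
  45 → USB stick 3 (new)  [load 45/55]
  35 → USB stick 4 (new)  [load 35/55]
  25 → USB stick 5 (new)  [load 25/55]
  20 → USB stick 4  [load 55/55]
  20 → USB stick 5  [load 45/55]
  20 → USB stick 6 (new)  [load 20/55]
  15 → USB stick 6  [load 35/55]
  10 → USB stick 3  [load 55/55]
  10 → USB stick 5  [load 55/55]
  5 → USB stick 1  [load 55/55]
  5 → USB stick 2  [load 55/55]
6 USB sticks opened.

6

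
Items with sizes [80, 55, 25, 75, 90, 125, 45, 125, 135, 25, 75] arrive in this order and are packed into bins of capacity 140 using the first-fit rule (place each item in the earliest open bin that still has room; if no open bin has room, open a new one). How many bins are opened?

7

  80 → bin 1 (new)  [load 80/140]
  55 → bin 1  [load 135/140]
  25 → bin 2 (new)  [load 25/140]
  75 → bin 2  [load 100/140]
  90 → bin 3 (new)  [load 90/140]
  125 → bin 4 (new)  [load 125/140]
  45 → bin 3  [load 135/140]
  125 → bin 5 (new)  [load 125/140]
  135 → bin 6 (new)  [load 135/140]
  25 → bin 2  [load 125/140]
  75 → bin 7 (new)  [load 75/140]
7 bins opened.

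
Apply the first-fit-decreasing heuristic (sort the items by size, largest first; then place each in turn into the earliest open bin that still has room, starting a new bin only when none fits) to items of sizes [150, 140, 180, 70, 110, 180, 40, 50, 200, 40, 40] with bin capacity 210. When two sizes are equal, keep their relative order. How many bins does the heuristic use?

Sorted descending: 200, 180, 180, 150, 140, 110, 70, 50, 40, 40, 40.
  200 → bin 1 (new)  [load 200/210]
  180 → bin 2 (new)  [load 180/210]
  180 → bin 3 (new)  [load 180/210]
  150 → bin 4 (new)  [load 150/210]
  140 → bin 5 (new)  [load 140/210]
  110 → bin 6 (new)  [load 110/210]
  70 → bin 5  [load 210/210]
  50 → bin 4  [load 200/210]
  40 → bin 6  [load 150/210]
  40 → bin 6  [load 190/210]
  40 → bin 7 (new)  [load 40/210]
7 bins opened.

7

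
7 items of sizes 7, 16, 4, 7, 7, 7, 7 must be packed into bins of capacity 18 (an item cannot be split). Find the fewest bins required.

4

Total = 16 + 7 + 7 + 7 + 7 + 7 + 4 = 55.
Lower bound: ⌈55/18⌉ = 4 bins.
A packing using 4 bins:
  bin 1: 16 = 16
  bin 2: 7 + 7 + 4 = 18
  bin 3: 7 + 7 = 14
  bin 4: 7 = 7
This matches the lower bound, so 4 is optimal.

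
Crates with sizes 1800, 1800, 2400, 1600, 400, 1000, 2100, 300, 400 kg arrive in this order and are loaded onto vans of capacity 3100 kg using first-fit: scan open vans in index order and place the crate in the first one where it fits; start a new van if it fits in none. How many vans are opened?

  1800 → van 1 (new)  [load 1800/3100]
  1800 → van 2 (new)  [load 1800/3100]
  2400 → van 3 (new)  [load 2400/3100]
  1600 → van 4 (new)  [load 1600/3100]
  400 → van 1  [load 2200/3100]
  1000 → van 2  [load 2800/3100]
  2100 → van 5 (new)  [load 2100/3100]
  300 → van 1  [load 2500/3100]
  400 → van 1  [load 2900/3100]
5 vans opened.

5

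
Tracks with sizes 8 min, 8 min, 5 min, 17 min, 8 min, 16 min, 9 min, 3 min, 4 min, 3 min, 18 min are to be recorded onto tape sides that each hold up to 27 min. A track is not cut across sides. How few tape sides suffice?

Total = 18 + 17 + 16 + 9 + 8 + 8 + 8 + 5 + 4 + 3 + 3 = 99 min.
Lower bound: ⌈99/27⌉ = 4 tape sides.
A packing using 4 tape sides:
  side 1: 18 + 9 = 27
  side 2: 17 + 8 = 25
  side 3: 16 + 8 + 3 = 27
  side 4: 8 + 5 + 4 + 3 = 20
This matches the lower bound, so 4 is optimal.

4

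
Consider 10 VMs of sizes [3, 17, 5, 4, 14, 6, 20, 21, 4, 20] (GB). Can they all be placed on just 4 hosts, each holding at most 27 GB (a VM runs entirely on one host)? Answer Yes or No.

No

Total = 114 GB; ⌈114/27⌉ = 5.
At least 5 hosts are required, but only 4 are allowed.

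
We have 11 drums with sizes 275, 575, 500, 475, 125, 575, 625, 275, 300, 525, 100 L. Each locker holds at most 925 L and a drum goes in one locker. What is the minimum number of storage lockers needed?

6

Total = 625 + 575 + 575 + 525 + 500 + 475 + 300 + 275 + 275 + 125 + 100 = 4350 L.
Lower bound: ⌈4350/925⌉ = 5 storage lockers.
Also, 6 drums each exceed 925/2 L, and no two of those can share a locker, so at least 6 storage lockers are needed.
A packing using 6 storage lockers:
  locker 1: 625 + 300 = 925
  locker 2: 575 + 275 = 850
  locker 3: 575 + 275 = 850
  locker 4: 525 + 125 + 100 = 750
  locker 5: 500 = 500
  locker 6: 475 = 475
This matches the lower bound, so 6 is optimal.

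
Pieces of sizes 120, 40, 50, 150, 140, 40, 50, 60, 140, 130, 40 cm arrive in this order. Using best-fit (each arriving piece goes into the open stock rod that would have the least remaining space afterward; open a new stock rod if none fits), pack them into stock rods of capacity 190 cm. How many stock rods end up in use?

6

  120 → stock rod 1 (new)  [load 120/190]
  40 → stock rod 1  [load 160/190]
  50 → stock rod 2 (new)  [load 50/190]
  150 → stock rod 3 (new)  [load 150/190]
  140 → stock rod 2  [load 190/190]
  40 → stock rod 3  [load 190/190]
  50 → stock rod 4 (new)  [load 50/190]
  60 → stock rod 4  [load 110/190]
  140 → stock rod 5 (new)  [load 140/190]
  130 → stock rod 6 (new)  [load 130/190]
  40 → stock rod 5  [load 180/190]
6 stock rods opened.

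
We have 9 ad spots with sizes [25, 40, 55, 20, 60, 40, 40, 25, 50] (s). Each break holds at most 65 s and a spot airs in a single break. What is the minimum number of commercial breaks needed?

Total = 60 + 55 + 50 + 40 + 40 + 40 + 25 + 25 + 20 = 355 s.
Lower bound: ⌈355/65⌉ = 6 commercial breaks.
A packing using 6 commercial breaks:
  break 1: 60 = 60
  break 2: 55 = 55
  break 3: 50 = 50
  break 4: 40 + 25 = 65
  break 5: 40 + 25 = 65
  break 6: 40 + 20 = 60
This matches the lower bound, so 6 is optimal.

6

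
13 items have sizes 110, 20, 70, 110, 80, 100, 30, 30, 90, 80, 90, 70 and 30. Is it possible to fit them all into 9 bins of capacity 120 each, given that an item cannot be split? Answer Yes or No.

A valid assignment using 9 bins:
  bin 1: 110 = 110
  bin 2: 110 = 110
  bin 3: 100 + 20 = 120
  bin 4: 90 + 30 = 120
  bin 5: 90 + 30 = 120
  bin 6: 80 + 30 = 110
  bin 7: 80 = 80
  bin 8: 70 = 70
  bin 9: 70 = 70
Every load is within 120, so 9 bins suffice.

Yes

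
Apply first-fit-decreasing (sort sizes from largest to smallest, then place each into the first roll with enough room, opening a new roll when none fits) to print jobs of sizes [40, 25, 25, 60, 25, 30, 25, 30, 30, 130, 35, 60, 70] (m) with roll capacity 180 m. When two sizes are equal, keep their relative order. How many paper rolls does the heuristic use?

4

Sorted descending: 130, 70, 60, 60, 40, 35, 30, 30, 30, 25, 25, 25, 25.
  130 → roll 1 (new)  [load 130/180]
  70 → roll 2 (new)  [load 70/180]
  60 → roll 2  [load 130/180]
  60 → roll 3 (new)  [load 60/180]
  40 → roll 1  [load 170/180]
  35 → roll 2  [load 165/180]
  30 → roll 3  [load 90/180]
  30 → roll 3  [load 120/180]
  30 → roll 3  [load 150/180]
  25 → roll 3  [load 175/180]
  25 → roll 4 (new)  [load 25/180]
  25 → roll 4  [load 50/180]
  25 → roll 4  [load 75/180]
4 paper rolls opened.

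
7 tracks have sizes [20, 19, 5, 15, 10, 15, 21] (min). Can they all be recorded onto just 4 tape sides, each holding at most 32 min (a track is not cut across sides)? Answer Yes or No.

Yes

A valid assignment using 4 tape sides:
  side 1: 21 + 10 = 31
  side 2: 20 + 5 = 25
  side 3: 19 = 19
  side 4: 15 + 15 = 30
Every load is within 32 min, so 4 tape sides suffice.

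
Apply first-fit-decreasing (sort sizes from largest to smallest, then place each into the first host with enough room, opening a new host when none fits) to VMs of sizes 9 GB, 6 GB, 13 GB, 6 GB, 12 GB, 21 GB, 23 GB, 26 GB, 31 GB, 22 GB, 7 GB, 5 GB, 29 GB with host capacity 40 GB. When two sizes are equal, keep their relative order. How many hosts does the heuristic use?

Sorted descending: 31, 29, 26, 23, 22, 21, 13, 12, 9, 7, 6, 6, 5.
  31 → host 1 (new)  [load 31/40]
  29 → host 2 (new)  [load 29/40]
  26 → host 3 (new)  [load 26/40]
  23 → host 4 (new)  [load 23/40]
  22 → host 5 (new)  [load 22/40]
  21 → host 6 (new)  [load 21/40]
  13 → host 3  [load 39/40]
  12 → host 4  [load 35/40]
  9 → host 1  [load 40/40]
  7 → host 2  [load 36/40]
  6 → host 5  [load 28/40]
  6 → host 5  [load 34/40]
  5 → host 4  [load 40/40]
6 hosts opened.

6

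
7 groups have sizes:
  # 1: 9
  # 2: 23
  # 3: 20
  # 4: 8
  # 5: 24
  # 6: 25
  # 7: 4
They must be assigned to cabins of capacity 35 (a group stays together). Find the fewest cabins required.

4

Total = 25 + 24 + 23 + 20 + 9 + 8 + 4 = 113.
Lower bound: ⌈113/35⌉ = 4 cabins.
A packing using 4 cabins:
  cabin 1: 25 + 9 = 34
  cabin 2: 24 + 8 = 32
  cabin 3: 23 + 4 = 27
  cabin 4: 20 = 20
This matches the lower bound, so 4 is optimal.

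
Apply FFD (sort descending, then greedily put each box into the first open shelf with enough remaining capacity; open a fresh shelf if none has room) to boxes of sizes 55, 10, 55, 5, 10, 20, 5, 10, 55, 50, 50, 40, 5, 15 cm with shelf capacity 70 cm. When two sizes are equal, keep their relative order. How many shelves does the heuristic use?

6

Sorted descending: 55, 55, 55, 50, 50, 40, 20, 15, 10, 10, 10, 5, 5, 5.
  55 → shelf 1 (new)  [load 55/70]
  55 → shelf 2 (new)  [load 55/70]
  55 → shelf 3 (new)  [load 55/70]
  50 → shelf 4 (new)  [load 50/70]
  50 → shelf 5 (new)  [load 50/70]
  40 → shelf 6 (new)  [load 40/70]
  20 → shelf 4  [load 70/70]
  15 → shelf 1  [load 70/70]
  10 → shelf 2  [load 65/70]
  10 → shelf 3  [load 65/70]
  10 → shelf 5  [load 60/70]
  5 → shelf 2  [load 70/70]
  5 → shelf 3  [load 70/70]
  5 → shelf 5  [load 65/70]
6 shelves opened.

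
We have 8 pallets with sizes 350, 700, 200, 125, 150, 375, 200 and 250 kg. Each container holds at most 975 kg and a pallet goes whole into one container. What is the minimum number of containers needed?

3

Total = 700 + 375 + 350 + 250 + 200 + 200 + 150 + 125 = 2350 kg.
Lower bound: ⌈2350/975⌉ = 3 containers.
A packing using 3 containers:
  container 1: 700 + 250 = 950
  container 2: 375 + 350 + 200 = 925
  container 3: 200 + 150 + 125 = 475
This matches the lower bound, so 3 is optimal.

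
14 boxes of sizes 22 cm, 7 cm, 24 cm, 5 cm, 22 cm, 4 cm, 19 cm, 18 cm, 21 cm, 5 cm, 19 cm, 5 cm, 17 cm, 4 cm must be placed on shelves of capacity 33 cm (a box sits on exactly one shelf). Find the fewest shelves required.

8

Total = 24 + 22 + 22 + 21 + 19 + 19 + 18 + 17 + 7 + 5 + 5 + 5 + 4 + 4 = 192 cm.
Lower bound: ⌈192/33⌉ = 6 shelves.
Also, 8 boxes each exceed 33/2 cm, and no two of those can share a shelf, so at least 8 shelves are needed.
A packing using 8 shelves:
  shelf 1: 24 + 7 = 31
  shelf 2: 22 + 5 + 5 = 32
  shelf 3: 22 + 5 + 4 = 31
  shelf 4: 21 + 4 = 25
  shelf 5: 19 = 19
  shelf 6: 19 = 19
  shelf 7: 18 = 18
  shelf 8: 17 = 17
This matches the lower bound, so 8 is optimal.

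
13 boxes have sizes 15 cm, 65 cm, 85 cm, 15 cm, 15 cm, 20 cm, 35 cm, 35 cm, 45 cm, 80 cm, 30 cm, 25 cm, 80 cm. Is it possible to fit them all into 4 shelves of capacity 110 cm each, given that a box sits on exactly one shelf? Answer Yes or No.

No

Total = 545 cm; ⌈545/110⌉ = 5.
At least 5 shelves are required, but only 4 are allowed.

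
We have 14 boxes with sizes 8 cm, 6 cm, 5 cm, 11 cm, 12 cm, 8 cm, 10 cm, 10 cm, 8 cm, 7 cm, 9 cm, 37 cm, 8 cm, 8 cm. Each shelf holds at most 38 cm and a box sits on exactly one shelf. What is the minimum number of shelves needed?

Total = 37 + 12 + 11 + 10 + 10 + 9 + 8 + 8 + 8 + 8 + 8 + 7 + 6 + 5 = 147 cm.
Lower bound: ⌈147/38⌉ = 4 shelves.
A packing using 4 shelves:
  shelf 1: 37 = 37
  shelf 2: 12 + 11 + 10 + 5 = 38
  shelf 3: 10 + 9 + 8 + 8 = 35
  shelf 4: 8 + 8 + 8 + 7 + 6 = 37
This matches the lower bound, so 4 is optimal.

4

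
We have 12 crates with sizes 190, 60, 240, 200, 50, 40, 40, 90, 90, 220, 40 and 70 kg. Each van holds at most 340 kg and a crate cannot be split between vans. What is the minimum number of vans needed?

4

Total = 240 + 220 + 200 + 190 + 90 + 90 + 70 + 60 + 50 + 40 + 40 + 40 = 1330 kg.
Lower bound: ⌈1330/340⌉ = 4 vans.
A packing using 4 vans:
  van 1: 240 + 90 = 330
  van 2: 220 + 70 + 50 = 340
  van 3: 200 + 90 + 40 = 330
  van 4: 190 + 60 + 40 + 40 = 330
This matches the lower bound, so 4 is optimal.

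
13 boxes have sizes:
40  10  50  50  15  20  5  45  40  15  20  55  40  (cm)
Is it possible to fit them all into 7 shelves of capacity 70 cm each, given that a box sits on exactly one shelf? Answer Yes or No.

Yes

A valid assignment using 7 shelves:
  shelf 1: 55 + 15 = 70
  shelf 2: 50 + 20 = 70
  shelf 3: 50 + 20 = 70
  shelf 4: 45 + 15 + 10 = 70
  shelf 5: 40 + 5 = 45
  shelf 6: 40 = 40
  shelf 7: 40 = 40
Every load is within 70 cm, so 7 shelves suffice.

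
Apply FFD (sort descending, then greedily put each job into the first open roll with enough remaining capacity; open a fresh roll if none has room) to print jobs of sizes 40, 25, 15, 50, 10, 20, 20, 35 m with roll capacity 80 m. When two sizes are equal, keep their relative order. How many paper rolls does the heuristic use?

Sorted descending: 50, 40, 35, 25, 20, 20, 15, 10.
  50 → roll 1 (new)  [load 50/80]
  40 → roll 2 (new)  [load 40/80]
  35 → roll 2  [load 75/80]
  25 → roll 1  [load 75/80]
  20 → roll 3 (new)  [load 20/80]
  20 → roll 3  [load 40/80]
  15 → roll 3  [load 55/80]
  10 → roll 3  [load 65/80]
3 paper rolls opened.

3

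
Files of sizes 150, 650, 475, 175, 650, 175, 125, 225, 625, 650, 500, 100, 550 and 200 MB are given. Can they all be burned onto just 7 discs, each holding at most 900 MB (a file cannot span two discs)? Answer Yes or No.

A valid assignment using 7 discs:
  disc 1: 650 + 225 = 875
  disc 2: 650 + 200 = 850
  disc 3: 650 + 175 = 825
  disc 4: 625 + 175 + 100 = 900
  disc 5: 550 + 150 + 125 = 825
  disc 6: 500 = 500
  disc 7: 475 = 475
Every load is within 900 MB, so 7 discs suffice.

Yes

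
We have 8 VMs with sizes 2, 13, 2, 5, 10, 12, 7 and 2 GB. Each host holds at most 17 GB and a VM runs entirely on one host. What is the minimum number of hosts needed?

Total = 13 + 12 + 10 + 7 + 5 + 2 + 2 + 2 = 53 GB.
Lower bound: ⌈53/17⌉ = 4 hosts.
A packing using 4 hosts:
  host 1: 13 + 2 + 2 = 17
  host 2: 12 + 5 = 17
  host 3: 10 + 7 = 17
  host 4: 2 = 2
This matches the lower bound, so 4 is optimal.

4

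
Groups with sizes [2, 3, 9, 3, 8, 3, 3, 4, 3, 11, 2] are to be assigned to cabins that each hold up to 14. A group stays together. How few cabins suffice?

4

Total = 11 + 9 + 8 + 4 + 3 + 3 + 3 + 3 + 3 + 2 + 2 = 51.
Lower bound: ⌈51/14⌉ = 4 cabins.
A packing using 4 cabins:
  cabin 1: 11 + 3 = 14
  cabin 2: 9 + 4 = 13
  cabin 3: 8 + 3 + 3 = 14
  cabin 4: 3 + 3 + 2 + 2 = 10
This matches the lower bound, so 4 is optimal.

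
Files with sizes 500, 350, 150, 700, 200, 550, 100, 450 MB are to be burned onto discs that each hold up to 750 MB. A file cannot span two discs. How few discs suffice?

5

Total = 700 + 550 + 500 + 450 + 350 + 200 + 150 + 100 = 3000 MB.
Lower bound: ⌈3000/750⌉ = 4 discs.
A packing using 5 discs:
  disc 1: 700 = 700
  disc 2: 550 + 200 = 750
  disc 3: 500 + 150 + 100 = 750
  disc 4: 450 = 450
  disc 5: 350 = 350
No arrangement into 4 discs stays within capacity, so 5 is optimal.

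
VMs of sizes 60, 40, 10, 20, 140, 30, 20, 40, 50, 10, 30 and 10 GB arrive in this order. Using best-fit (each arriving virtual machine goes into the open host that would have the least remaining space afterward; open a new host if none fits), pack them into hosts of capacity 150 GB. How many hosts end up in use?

4

  60 → host 1 (new)  [load 60/150]
  40 → host 1  [load 100/150]
  10 → host 1  [load 110/150]
  20 → host 1  [load 130/150]
  140 → host 2 (new)  [load 140/150]
  30 → host 3 (new)  [load 30/150]
  20 → host 1  [load 150/150]
  40 → host 3  [load 70/150]
  50 → host 3  [load 120/150]
  10 → host 2  [load 150/150]
  30 → host 3  [load 150/150]
  10 → host 4 (new)  [load 10/150]
4 hosts opened.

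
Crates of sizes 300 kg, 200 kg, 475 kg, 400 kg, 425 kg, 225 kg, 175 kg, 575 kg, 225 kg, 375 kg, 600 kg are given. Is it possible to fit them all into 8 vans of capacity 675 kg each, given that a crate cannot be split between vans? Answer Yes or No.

A valid assignment using 7 vans:
  van 1: 600 = 600
  van 2: 575 = 575
  van 3: 475 + 200 = 675
  van 4: 425 + 225 = 650
  van 5: 400 + 225 = 625
  van 6: 375 + 300 = 675
  van 7: 175 = 175
That uses only 7 ≤ 8, so 8 vans are enough.

Yes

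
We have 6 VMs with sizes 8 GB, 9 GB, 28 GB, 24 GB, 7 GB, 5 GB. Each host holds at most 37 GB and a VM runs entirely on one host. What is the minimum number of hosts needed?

3

Total = 28 + 24 + 9 + 8 + 7 + 5 = 81 GB.
Lower bound: ⌈81/37⌉ = 3 hosts.
A packing using 3 hosts:
  host 1: 28 + 9 = 37
  host 2: 24 + 8 + 5 = 37
  host 3: 7 = 7
This matches the lower bound, so 3 is optimal.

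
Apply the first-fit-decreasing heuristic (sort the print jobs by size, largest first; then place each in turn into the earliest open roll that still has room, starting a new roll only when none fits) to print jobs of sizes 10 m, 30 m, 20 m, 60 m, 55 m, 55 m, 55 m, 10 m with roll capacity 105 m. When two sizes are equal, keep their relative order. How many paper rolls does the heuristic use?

4

Sorted descending: 60, 55, 55, 55, 30, 20, 10, 10.
  60 → roll 1 (new)  [load 60/105]
  55 → roll 2 (new)  [load 55/105]
  55 → roll 3 (new)  [load 55/105]
  55 → roll 4 (new)  [load 55/105]
  30 → roll 1  [load 90/105]
  20 → roll 2  [load 75/105]
  10 → roll 1  [load 100/105]
  10 → roll 2  [load 85/105]
4 paper rolls opened.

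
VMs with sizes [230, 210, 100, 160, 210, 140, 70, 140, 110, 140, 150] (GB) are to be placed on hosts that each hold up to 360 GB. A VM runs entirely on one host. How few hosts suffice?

5

Total = 230 + 210 + 210 + 160 + 150 + 140 + 140 + 140 + 110 + 100 + 70 = 1660 GB.
Lower bound: ⌈1660/360⌉ = 5 hosts.
A packing using 5 hosts:
  host 1: 230 + 110 = 340
  host 2: 210 + 150 = 360
  host 3: 210 + 140 = 350
  host 4: 160 + 140 = 300
  host 5: 140 + 100 + 70 = 310
This matches the lower bound, so 5 is optimal.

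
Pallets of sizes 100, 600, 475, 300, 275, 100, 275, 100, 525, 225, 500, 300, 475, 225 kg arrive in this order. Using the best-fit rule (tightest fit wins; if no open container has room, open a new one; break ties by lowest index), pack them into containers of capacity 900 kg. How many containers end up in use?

  100 → container 1 (new)  [load 100/900]
  600 → container 1  [load 700/900]
  475 → container 2 (new)  [load 475/900]
  300 → container 2  [load 775/900]
  275 → container 3 (new)  [load 275/900]
  100 → container 2  [load 875/900]
  275 → container 3  [load 550/900]
  100 → container 1  [load 800/900]
  525 → container 4 (new)  [load 525/900]
  225 → container 3  [load 775/900]
  500 → container 5 (new)  [load 500/900]
  300 → container 4  [load 825/900]
  475 → container 6 (new)  [load 475/900]
  225 → container 5  [load 725/900]
6 containers opened.

6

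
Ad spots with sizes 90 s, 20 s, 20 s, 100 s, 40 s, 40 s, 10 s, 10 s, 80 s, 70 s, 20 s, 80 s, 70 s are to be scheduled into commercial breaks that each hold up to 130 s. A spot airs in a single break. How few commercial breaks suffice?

6

Total = 100 + 90 + 80 + 80 + 70 + 70 + 40 + 40 + 20 + 20 + 20 + 10 + 10 = 650 s.
Lower bound: ⌈650/130⌉ = 5 commercial breaks.
Also, 6 ad spots each exceed 65 s, and no two of those can share a break, so at least 6 commercial breaks are needed.
A packing using 6 commercial breaks:
  break 1: 100 + 20 + 10 = 130
  break 2: 90 + 40 = 130
  break 3: 80 + 40 + 10 = 130
  break 4: 80 + 20 + 20 = 120
  break 5: 70 = 70
  break 6: 70 = 70
This matches the lower bound, so 6 is optimal.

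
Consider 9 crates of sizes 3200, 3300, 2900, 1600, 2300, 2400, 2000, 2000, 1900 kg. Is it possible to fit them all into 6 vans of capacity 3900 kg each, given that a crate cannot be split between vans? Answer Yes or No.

No

Total = 21600 kg; ⌈21600/3900⌉ = 6.
7 crates each exceed half the capacity and cannot share a van, forcing at least 7 vans.
At least 7 vans are required, but only 6 are allowed.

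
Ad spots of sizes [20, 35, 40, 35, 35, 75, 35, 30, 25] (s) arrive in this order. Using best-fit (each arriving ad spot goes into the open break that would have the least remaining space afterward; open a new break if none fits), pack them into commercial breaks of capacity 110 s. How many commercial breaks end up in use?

  20 → break 1 (new)  [load 20/110]
  35 → break 1  [load 55/110]
  40 → break 1  [load 95/110]
  35 → break 2 (new)  [load 35/110]
  35 → break 2  [load 70/110]
  75 → break 3 (new)  [load 75/110]
  35 → break 3  [load 110/110]
  30 → break 2  [load 100/110]
  25 → break 4 (new)  [load 25/110]
4 commercial breaks opened.

4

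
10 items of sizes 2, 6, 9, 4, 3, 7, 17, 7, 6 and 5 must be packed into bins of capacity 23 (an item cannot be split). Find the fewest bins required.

3

Total = 17 + 9 + 7 + 7 + 6 + 6 + 5 + 4 + 3 + 2 = 66.
Lower bound: ⌈66/23⌉ = 3 bins.
A packing using 3 bins:
  bin 1: 17 + 6 = 23
  bin 2: 9 + 7 + 7 = 23
  bin 3: 6 + 5 + 4 + 3 + 2 = 20
This matches the lower bound, so 3 is optimal.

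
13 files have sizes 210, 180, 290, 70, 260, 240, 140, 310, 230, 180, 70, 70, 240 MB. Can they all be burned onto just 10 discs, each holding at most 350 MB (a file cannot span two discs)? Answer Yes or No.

Yes

A valid assignment using 9 discs:
  disc 1: 310 = 310
  disc 2: 290 = 290
  disc 3: 260 + 70 = 330
  disc 4: 240 + 70 = 310
  disc 5: 240 + 70 = 310
  disc 6: 230 = 230
  disc 7: 210 + 140 = 350
  disc 8: 180 = 180
  disc 9: 180 = 180
That uses only 9 ≤ 10, so 10 discs are enough.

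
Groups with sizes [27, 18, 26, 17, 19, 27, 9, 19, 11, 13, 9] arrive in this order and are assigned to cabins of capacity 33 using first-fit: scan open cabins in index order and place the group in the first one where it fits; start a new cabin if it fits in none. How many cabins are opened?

7

  27 → cabin 1 (new)  [load 27/33]
  18 → cabin 2 (new)  [load 18/33]
  26 → cabin 3 (new)  [load 26/33]
  17 → cabin 4 (new)  [load 17/33]
  19 → cabin 5 (new)  [load 19/33]
  27 → cabin 6 (new)  [load 27/33]
  9 → cabin 2  [load 27/33]
  19 → cabin 7 (new)  [load 19/33]
  11 → cabin 4  [load 28/33]
  13 → cabin 5  [load 32/33]
  9 → cabin 7  [load 28/33]
7 cabins opened.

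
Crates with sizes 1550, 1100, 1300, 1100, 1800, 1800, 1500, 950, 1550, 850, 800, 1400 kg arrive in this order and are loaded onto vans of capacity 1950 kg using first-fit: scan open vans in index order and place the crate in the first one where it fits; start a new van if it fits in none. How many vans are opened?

  1550 → van 1 (new)  [load 1550/1950]
  1100 → van 2 (new)  [load 1100/1950]
  1300 → van 3 (new)  [load 1300/1950]
  1100 → van 4 (new)  [load 1100/1950]
  1800 → van 5 (new)  [load 1800/1950]
  1800 → van 6 (new)  [load 1800/1950]
  1500 → van 7 (new)  [load 1500/1950]
  950 → van 8 (new)  [load 950/1950]
  1550 → van 9 (new)  [load 1550/1950]
  850 → van 2  [load 1950/1950]
  800 → van 4  [load 1900/1950]
  1400 → van 10 (new)  [load 1400/1950]
10 vans opened.

10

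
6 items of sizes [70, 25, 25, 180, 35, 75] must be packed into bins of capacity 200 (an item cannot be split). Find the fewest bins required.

3

Total = 180 + 75 + 70 + 35 + 25 + 25 = 410.
Lower bound: ⌈410/200⌉ = 3 bins.
A packing using 3 bins:
  bin 1: 180 = 180
  bin 2: 75 + 70 + 35 = 180
  bin 3: 25 + 25 = 50
This matches the lower bound, so 3 is optimal.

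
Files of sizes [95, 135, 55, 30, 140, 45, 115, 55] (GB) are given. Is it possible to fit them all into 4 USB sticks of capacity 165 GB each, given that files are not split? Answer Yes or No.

No

Total = 670 GB; ⌈670/165⌉ = 5.
At least 5 USB sticks are required, but only 4 are allowed.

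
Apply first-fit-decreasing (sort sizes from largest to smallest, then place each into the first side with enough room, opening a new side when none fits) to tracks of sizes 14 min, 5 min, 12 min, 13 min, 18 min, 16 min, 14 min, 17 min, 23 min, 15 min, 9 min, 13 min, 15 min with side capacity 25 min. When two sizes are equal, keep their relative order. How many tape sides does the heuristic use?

10

Sorted descending: 23, 18, 17, 16, 15, 15, 14, 14, 13, 13, 12, 9, 5.
  23 → side 1 (new)  [load 23/25]
  18 → side 2 (new)  [load 18/25]
  17 → side 3 (new)  [load 17/25]
  16 → side 4 (new)  [load 16/25]
  15 → side 5 (new)  [load 15/25]
  15 → side 6 (new)  [load 15/25]
  14 → side 7 (new)  [load 14/25]
  14 → side 8 (new)  [load 14/25]
  13 → side 9 (new)  [load 13/25]
  13 → side 10 (new)  [load 13/25]
  12 → side 9  [load 25/25]
  9 → side 4  [load 25/25]
  5 → side 2  [load 23/25]
10 tape sides opened.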